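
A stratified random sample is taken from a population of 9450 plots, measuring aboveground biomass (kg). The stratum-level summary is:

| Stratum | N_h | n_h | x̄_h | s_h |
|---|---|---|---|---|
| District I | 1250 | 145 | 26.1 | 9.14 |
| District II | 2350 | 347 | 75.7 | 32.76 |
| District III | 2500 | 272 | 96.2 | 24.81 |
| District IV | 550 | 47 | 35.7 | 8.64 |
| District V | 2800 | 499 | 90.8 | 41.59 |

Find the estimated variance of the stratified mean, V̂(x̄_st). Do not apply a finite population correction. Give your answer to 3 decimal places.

V̂(x̄_st) ≈ 0.669

V̂(x̄_st) = Σ W_h² s_h²/n_h, with W_h = N_h/N and N = 9450:
  stratum District I: (1250/9450)²·9.14²/145 = 0.0100805
  stratum District II: (2350/9450)²·32.76²/347 = 0.191263
  stratum District III: (2500/9450)²·24.81²/272 = 0.15838
  stratum District IV: (550/9450)²·8.64²/47 = 0.00538011
  stratum District V: (2800/9450)²·41.59²/499 = 0.304319
V̂(x̄_st) = 0.669423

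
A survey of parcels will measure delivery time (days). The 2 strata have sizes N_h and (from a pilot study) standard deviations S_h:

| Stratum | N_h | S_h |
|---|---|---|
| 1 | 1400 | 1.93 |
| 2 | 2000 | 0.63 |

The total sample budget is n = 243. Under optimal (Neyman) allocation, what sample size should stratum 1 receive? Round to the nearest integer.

Neyman allocation: n_h = n · N_h S_h / Σ N_i S_i, with n = 243.
  stratum 1: N_h·S_h = 1400·1.93 = 2702.00
  stratum 2: N_h·S_h = 2000·0.63 = 1260.00
Σ N_h S_h = 3962.00
n for stratum 1 = 243·2702.00/3962.00 = 165.721 → 166

166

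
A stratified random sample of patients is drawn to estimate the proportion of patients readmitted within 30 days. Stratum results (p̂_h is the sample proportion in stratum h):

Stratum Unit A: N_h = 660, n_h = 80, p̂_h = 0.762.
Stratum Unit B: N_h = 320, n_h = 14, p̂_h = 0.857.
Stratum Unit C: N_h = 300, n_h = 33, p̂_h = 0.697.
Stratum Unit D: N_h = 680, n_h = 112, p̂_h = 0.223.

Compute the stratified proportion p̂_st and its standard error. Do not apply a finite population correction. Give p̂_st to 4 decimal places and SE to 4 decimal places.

p̂_st ≈ 0.5806, SE ≈ 0.0292

N = 1960; stratum weights W_h = N_h/N.
p̂_st = Σ W_h p̂_h = (660·0.762 + 320·0.857 + 300·0.697 + 680·0.223)/1960 = 0.58056
V̂(p̂_st) = Σ W_h² p̂_h(1−p̂_h)/(n_h−1):
  stratum Unit A: (660/1960)²·0.762·0.238/79 = 0.000260304
  stratum Unit B: (320/1960)²·0.857·0.143/13 = 0.000251282
  stratum Unit C: (300/1960)²·0.697·0.303/32 = 0.000154616
  stratum Unit D: (680/1960)²·0.223·0.777/111 = 0.000187892
V̂(p̂_st) = 0.000854094; SE = √V̂ = 0.0292249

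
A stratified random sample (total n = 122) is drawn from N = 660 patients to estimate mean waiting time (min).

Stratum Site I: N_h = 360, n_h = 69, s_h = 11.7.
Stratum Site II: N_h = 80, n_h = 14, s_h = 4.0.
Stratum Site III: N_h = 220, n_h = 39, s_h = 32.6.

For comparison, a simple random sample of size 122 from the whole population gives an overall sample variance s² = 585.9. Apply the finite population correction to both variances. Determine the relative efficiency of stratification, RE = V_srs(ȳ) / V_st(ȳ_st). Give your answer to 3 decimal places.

V̂(ȳ_st) = Σ W_h² (1 − n_h/N_h) s_h²/n_h, with W_h = N_h/N and N = 660:
  stratum Site I: (360/660)²·(1 − 69/360)·11.7²/69 = 0.477123
  stratum Site II: (80/660)²·(1 − 14/80)·4.0²/14 = 0.0138528
  stratum Site III: (220/660)²·(1 − 39/220)·32.6²/39 = 2.49106
V_st = 2.98203
V_srs = (1 − 122/660)·585.9/122 = 3.91473
Relative efficiency = V_srs / V_st = 3.91473/2.98203 = 1.3128

RE ≈ 1.313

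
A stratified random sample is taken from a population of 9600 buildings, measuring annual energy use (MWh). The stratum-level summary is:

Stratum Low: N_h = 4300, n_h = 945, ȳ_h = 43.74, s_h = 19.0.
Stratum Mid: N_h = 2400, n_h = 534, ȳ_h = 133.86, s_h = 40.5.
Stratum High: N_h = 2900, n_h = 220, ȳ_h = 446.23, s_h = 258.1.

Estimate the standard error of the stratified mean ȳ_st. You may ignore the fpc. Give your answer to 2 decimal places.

V̂(ȳ_st) = Σ W_h² s_h²/n_h, with W_h = N_h/N and N = 9600:
  stratum Low: (4300/9600)²·19.0²/945 = 0.0766425
  stratum Mid: (2400/9600)²·40.5²/534 = 0.191977
  stratum High: (2900/9600)²·258.1²/220 = 27.6317
V̂(ȳ_st) = 27.9003
SE(ȳ_st) = √27.9003 = 5.28207

SE(ȳ_st) ≈ 5.28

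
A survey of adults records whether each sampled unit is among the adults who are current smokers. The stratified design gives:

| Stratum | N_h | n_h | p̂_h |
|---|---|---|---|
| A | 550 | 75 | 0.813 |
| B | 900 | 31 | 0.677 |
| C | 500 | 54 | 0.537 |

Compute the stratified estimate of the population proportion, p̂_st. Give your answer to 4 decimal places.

p̂_st ≈ 0.6795

N = 1950; stratum weights W_h = N_h/N.
p̂_st = Σ W_h p̂_h = (550·0.813 + 900·0.677 + 500·0.537)/1950 = 0.67946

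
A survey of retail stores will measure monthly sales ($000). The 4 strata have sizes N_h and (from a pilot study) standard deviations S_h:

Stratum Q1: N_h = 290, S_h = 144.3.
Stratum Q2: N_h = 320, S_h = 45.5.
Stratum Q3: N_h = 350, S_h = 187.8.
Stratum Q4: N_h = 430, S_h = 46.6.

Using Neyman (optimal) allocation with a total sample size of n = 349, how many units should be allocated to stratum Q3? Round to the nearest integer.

Neyman allocation: n_h = n · N_h S_h / Σ N_i S_i, with n = 349.
  stratum Q1: N_h·S_h = 290·144.3 = 41847.00
  stratum Q2: N_h·S_h = 320·45.5 = 14560.00
  stratum Q3: N_h·S_h = 350·187.8 = 65730.00
  stratum Q4: N_h·S_h = 430·46.6 = 20038.00
Σ N_h S_h = 142175.00
n for stratum Q3 = 349·65730.00/142175.00 = 161.349 → 161

161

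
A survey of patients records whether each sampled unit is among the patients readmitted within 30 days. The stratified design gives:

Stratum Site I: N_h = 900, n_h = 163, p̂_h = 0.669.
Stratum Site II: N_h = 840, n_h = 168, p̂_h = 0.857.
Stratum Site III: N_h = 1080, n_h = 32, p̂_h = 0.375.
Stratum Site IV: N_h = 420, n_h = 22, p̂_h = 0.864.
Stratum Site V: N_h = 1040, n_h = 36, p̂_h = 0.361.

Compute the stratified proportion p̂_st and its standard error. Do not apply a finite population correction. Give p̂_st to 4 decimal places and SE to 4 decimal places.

p̂_st ≈ 0.5760, SE ≈ 0.0318

N = 4280; stratum weights W_h = N_h/N.
p̂_st = Σ W_h p̂_h = (900·0.669 + 840·0.857 + 1080·0.375 + 420·0.864 + 1040·0.361)/4280 = 0.57600
V̂(p̂_st) = Σ W_h² p̂_h(1−p̂_h)/(n_h−1):
  stratum Site I: (900/4280)²·0.669·0.331/162 = 6.04417e-05
  stratum Site II: (840/4280)²·0.857·0.143/167 = 2.82665e-05
  stratum Site III: (1080/4280)²·0.375·0.625/31 = 0.000481404
  stratum Site IV: (420/4280)²·0.864·0.136/21 = 5.38821e-05
  stratum Site V: (1040/4280)²·0.361·0.639/35 = 0.000389152
V̂(p̂_st) = 0.00101315; SE = √V̂ = 0.03183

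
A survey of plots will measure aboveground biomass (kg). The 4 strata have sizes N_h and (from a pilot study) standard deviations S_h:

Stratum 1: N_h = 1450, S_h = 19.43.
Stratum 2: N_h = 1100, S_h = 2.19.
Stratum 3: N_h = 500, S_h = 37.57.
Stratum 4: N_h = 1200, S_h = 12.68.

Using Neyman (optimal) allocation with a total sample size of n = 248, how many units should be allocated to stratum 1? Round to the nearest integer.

Neyman allocation: n_h = n · N_h S_h / Σ N_i S_i, with n = 248.
  stratum 1: N_h·S_h = 1450·19.43 = 28173.50
  stratum 2: N_h·S_h = 1100·2.19 = 2409.00
  stratum 3: N_h·S_h = 500·37.57 = 18785.00
  stratum 4: N_h·S_h = 1200·12.68 = 15216.00
Σ N_h S_h = 64583.50
n for stratum 1 = 248·28173.50/64583.50 = 108.186 → 108

108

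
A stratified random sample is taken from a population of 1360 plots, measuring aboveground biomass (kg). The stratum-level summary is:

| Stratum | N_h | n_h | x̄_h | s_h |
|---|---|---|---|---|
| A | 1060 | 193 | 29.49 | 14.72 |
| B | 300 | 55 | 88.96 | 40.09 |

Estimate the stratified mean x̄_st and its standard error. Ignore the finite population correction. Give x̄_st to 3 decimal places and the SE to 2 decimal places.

x̄_st = Σ W_h x̄_h = (1060·29.49 + 300·88.96)/1360 = 42.60838
V̂(x̄_st) = Σ W_h² s_h²/n_h, with W_h = N_h/N and N = 1360:
  stratum A: (1060/1360)²·14.72²/193 = 0.682012
  stratum B: (300/1360)²·40.09²/55 = 1.42192
V̂(x̄_st) = 2.10393
SE(x̄_st) = √2.10393 = 1.45049

x̄_st ≈ 42.608, SE ≈ 1.45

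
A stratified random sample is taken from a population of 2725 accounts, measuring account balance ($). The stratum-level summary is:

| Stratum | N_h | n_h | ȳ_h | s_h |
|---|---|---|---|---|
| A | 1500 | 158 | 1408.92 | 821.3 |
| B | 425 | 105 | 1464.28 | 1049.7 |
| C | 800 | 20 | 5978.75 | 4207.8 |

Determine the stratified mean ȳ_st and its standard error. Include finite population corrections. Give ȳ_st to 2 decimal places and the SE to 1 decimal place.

ȳ_st = Σ W_h ȳ_h = (1500·1408.92 + 425·1464.28 + 800·5978.75)/2725 = 2759.15560
V̂(ȳ_st) = Σ W_h² (1 − n_h/N_h) s_h²/n_h, with W_h = N_h/N and N = 2725:
  stratum A: (1500/2725)²·(1 − 158/1500)·821.3²/158 = 1157.33
  stratum B: (425/2725)²·(1 − 105/425)·1049.7²/105 = 192.197
  stratum C: (800/2725)²·(1 − 20/800)·4207.8²/20 = 74392.9
V̂(ȳ_st) = 75742.5
SE(ȳ_st) = √75742.5 = 275.214

ȳ_st ≈ 2759.16, SE ≈ 275.2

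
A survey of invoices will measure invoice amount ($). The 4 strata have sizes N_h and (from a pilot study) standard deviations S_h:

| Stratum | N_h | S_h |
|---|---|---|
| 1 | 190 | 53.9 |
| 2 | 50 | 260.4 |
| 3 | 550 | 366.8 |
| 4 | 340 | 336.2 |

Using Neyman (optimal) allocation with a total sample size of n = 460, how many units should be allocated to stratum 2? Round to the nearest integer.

18

Neyman allocation: n_h = n · N_h S_h / Σ N_i S_i, with n = 460.
  stratum 1: N_h·S_h = 190·53.9 = 10241.00
  stratum 2: N_h·S_h = 50·260.4 = 13020.00
  stratum 3: N_h·S_h = 550·366.8 = 201740.00
  stratum 4: N_h·S_h = 340·336.2 = 114308.00
Σ N_h S_h = 339309.00
n for stratum 2 = 460·13020.00/339309.00 = 17.651 → 18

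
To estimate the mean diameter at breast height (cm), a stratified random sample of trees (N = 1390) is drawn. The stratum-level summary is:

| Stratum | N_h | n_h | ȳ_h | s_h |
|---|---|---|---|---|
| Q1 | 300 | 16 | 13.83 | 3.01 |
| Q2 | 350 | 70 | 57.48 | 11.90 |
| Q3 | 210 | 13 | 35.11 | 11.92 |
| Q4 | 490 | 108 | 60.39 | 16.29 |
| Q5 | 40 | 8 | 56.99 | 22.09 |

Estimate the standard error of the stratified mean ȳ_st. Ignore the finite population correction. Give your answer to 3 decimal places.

SE(ȳ_st) ≈ 0.872

V̂(ȳ_st) = Σ W_h² s_h²/n_h, with W_h = N_h/N and N = 1390:
  stratum Q1: (300/1390)²·3.01²/16 = 0.026377
  stratum Q2: (350/1390)²·11.90²/70 = 0.128263
  stratum Q3: (210/1390)²·11.92²/13 = 0.24947
  stratum Q4: (490/1390)²·16.29²/108 = 0.305338
  stratum Q5: (40/1390)²·22.09²/8 = 0.0505117
V̂(ȳ_st) = 0.75996
SE(ȳ_st) = √0.75996 = 0.871757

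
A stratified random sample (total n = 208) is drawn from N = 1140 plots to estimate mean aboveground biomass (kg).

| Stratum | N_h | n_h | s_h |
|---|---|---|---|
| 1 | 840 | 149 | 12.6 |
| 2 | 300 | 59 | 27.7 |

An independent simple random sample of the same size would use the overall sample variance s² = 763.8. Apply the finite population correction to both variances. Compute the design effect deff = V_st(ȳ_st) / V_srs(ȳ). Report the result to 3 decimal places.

deff ≈ 0.400

V̂(ȳ_st) = Σ W_h² (1 − n_h/N_h) s_h²/n_h, with W_h = N_h/N and N = 1140:
  stratum 1: (840/1140)²·(1 − 149/840)·12.6²/149 = 0.475885
  stratum 2: (300/1140)²·(1 − 59/300)·27.7²/59 = 0.723496
V_st = 1.19938
V_srs = (1 − 208/1140)·763.8/208 = 3.00212
deff = V_st / V_srs = 1.19938/3.00212 = 0.3995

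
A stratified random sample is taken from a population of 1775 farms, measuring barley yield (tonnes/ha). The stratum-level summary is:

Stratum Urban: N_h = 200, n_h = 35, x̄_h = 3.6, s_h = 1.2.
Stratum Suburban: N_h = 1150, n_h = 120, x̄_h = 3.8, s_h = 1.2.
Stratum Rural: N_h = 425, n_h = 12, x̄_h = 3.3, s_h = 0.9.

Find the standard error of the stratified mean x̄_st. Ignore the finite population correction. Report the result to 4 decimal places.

V̂(x̄_st) = Σ W_h² s_h²/n_h, with W_h = N_h/N and N = 1775:
  stratum Urban: (200/1775)²·1.2²/35 = 0.000522345
  stratum Suburban: (1150/1775)²·1.2²/120 = 0.0050371
  stratum Rural: (425/1775)²·0.9²/12 = 0.00386977
V̂(x̄_st) = 0.00942921
SE(x̄_st) = √0.00942921 = 0.0971041

SE(x̄_st) ≈ 0.0971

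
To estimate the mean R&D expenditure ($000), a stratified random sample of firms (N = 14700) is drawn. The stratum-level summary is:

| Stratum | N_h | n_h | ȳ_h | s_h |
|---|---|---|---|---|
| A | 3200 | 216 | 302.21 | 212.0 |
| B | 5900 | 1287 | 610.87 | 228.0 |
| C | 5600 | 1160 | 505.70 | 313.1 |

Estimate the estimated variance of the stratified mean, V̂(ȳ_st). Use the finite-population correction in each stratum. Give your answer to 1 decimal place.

V̂(ȳ_st) = Σ W_h² (1 − n_h/N_h) s_h²/n_h, with W_h = N_h/N and N = 14700:
  stratum A: (3200/14700)²·(1 − 216/3200)·212.0²/216 = 9.19458
  stratum B: (5900/14700)²·(1 − 1287/5900)·228.0²/1287 = 5.08735
  stratum C: (5600/14700)²·(1 − 1160/5600)·313.1²/1160 = 9.72399
V̂(ȳ_st) = 24.0059

V̂(ȳ_st) ≈ 24.0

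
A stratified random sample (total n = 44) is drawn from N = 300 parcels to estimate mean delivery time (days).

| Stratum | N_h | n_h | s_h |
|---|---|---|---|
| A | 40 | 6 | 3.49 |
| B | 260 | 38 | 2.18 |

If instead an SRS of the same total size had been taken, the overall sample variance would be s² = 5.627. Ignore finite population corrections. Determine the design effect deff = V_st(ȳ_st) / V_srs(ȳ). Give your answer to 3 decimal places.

deff ≈ 1.017

V̂(ȳ_st) = Σ W_h² s_h²/n_h, with W_h = N_h/N and N = 300:
  stratum A: (40/300)²·3.49²/6 = 0.0360892
  stratum B: (260/300)²·2.18²/38 = 0.0939363
V_st = 0.130026
V_srs = s²/n = 5.627/44 = 0.127886
deff = V_st / V_srs = 0.130026/0.127886 = 1.0167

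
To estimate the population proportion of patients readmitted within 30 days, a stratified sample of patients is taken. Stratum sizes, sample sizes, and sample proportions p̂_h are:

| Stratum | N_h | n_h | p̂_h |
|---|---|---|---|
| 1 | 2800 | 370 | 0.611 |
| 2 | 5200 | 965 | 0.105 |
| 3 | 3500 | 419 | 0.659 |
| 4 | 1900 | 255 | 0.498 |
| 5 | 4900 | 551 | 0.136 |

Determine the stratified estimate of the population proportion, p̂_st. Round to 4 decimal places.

p̂_st ≈ 0.3375

N = 18300; stratum weights W_h = N_h/N.
p̂_st = Σ W_h p̂_h = (2800·0.611 + 5200·0.105 + 3500·0.659 + 1900·0.498 + 4900·0.136)/18300 = 0.33748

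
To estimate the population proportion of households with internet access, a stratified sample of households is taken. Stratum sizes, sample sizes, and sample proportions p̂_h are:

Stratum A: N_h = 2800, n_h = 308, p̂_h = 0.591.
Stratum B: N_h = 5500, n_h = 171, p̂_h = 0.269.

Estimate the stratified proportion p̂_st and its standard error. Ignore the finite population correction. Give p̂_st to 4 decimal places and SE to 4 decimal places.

N = 8300; stratum weights W_h = N_h/N.
p̂_st = Σ W_h p̂_h = (2800·0.591 + 5500·0.269)/8300 = 0.37763
V̂(p̂_st) = Σ W_h² p̂_h(1−p̂_h)/(n_h−1):
  stratum A: (2800/8300)²·0.591·0.409/307 = 8.9605e-05
  stratum B: (5500/8300)²·0.269·0.731/170 = 0.000507914
V̂(p̂_st) = 0.000597519; SE = √V̂ = 0.0244442

p̂_st ≈ 0.3776, SE ≈ 0.0244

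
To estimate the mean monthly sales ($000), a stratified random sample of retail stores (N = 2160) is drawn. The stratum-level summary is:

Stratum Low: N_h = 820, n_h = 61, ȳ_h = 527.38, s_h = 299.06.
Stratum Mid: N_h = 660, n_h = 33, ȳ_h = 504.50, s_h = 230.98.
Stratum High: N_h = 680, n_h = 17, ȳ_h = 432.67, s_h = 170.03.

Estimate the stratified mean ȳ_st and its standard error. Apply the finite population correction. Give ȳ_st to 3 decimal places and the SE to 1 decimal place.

ȳ_st ≈ 490.573, SE ≈ 22.4

ȳ_st = Σ W_h ȳ_h = (820·527.38 + 660·504.50 + 680·432.67)/2160 = 490.57278
V̂(ȳ_st) = Σ W_h² (1 − n_h/N_h) s_h²/n_h, with W_h = N_h/N and N = 2160:
  stratum Low: (820/2160)²·(1 − 61/820)·299.06²/61 = 195.585
  stratum Mid: (660/2160)²·(1 − 33/660)·230.98²/33 = 143.397
  stratum High: (680/2160)²·(1 − 17/680)·170.03²/17 = 164.33
V̂(ȳ_st) = 503.311
SE(ȳ_st) = √503.311 = 22.4346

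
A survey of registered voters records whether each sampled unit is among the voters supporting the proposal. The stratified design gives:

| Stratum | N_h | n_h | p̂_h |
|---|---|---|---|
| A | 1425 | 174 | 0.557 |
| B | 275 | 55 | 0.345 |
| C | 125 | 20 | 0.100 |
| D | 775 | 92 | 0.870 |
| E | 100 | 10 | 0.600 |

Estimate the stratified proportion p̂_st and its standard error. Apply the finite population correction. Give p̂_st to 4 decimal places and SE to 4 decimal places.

N = 2700; stratum weights W_h = N_h/N.
p̂_st = Σ W_h p̂_h = (1425·0.557 + 275·0.345 + 125·0.100 + 775·0.870 + 100·0.600)/2700 = 0.60569
V̂(p̂_st) = Σ W_h² (1 − n_h/N_h) p̂_h(1−p̂_h)/(n_h−1):
  stratum A: (1425/2700)²·(1 − 174/1425)·0.557·0.443/173 = 0.000348785
  stratum B: (275/2700)²·(1 − 55/275)·0.345·0.655/54 = 3.47292e-05
  stratum C: (125/2700)²·(1 − 20/125)·0.100·0.900/19 = 8.52827e-06
  stratum D: (775/2700)²·(1 − 92/775)·0.870·0.130/91 = 9.02435e-05
  stratum E: (100/2700)²·(1 − 10/100)·0.600·0.400/9 = 3.29218e-05
V̂(p̂_st) = 0.000515208; SE = √V̂ = 0.0226982

p̂_st ≈ 0.6057, SE ≈ 0.0227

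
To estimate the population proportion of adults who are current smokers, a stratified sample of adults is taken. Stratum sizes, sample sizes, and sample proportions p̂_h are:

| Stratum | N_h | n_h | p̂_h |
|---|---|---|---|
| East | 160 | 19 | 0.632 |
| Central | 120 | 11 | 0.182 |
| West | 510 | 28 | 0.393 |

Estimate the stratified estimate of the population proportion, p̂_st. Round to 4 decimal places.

N = 790; stratum weights W_h = N_h/N.
p̂_st = Σ W_h p̂_h = (160·0.632 + 120·0.182 + 510·0.393)/790 = 0.40935

p̂_st ≈ 0.4094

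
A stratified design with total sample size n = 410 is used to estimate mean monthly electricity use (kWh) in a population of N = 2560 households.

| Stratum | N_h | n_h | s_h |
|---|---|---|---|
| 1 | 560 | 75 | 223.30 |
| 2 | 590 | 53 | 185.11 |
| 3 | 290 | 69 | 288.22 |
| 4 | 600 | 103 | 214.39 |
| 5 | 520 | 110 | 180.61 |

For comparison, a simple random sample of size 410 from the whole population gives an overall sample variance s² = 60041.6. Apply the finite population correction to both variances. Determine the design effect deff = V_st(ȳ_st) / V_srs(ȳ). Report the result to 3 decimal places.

V̂(ȳ_st) = Σ W_h² (1 − n_h/N_h) s_h²/n_h, with W_h = N_h/N and N = 2560:
  stratum 1: (560/2560)²·(1 − 75/560)·223.30²/75 = 27.5528
  stratum 2: (590/2560)²·(1 − 53/590)·185.11²/53 = 31.2558
  stratum 3: (290/2560)²·(1 − 69/290)·288.22²/69 = 11.7736
  stratum 4: (600/2560)²·(1 − 103/600)·214.39²/103 = 20.3048
  stratum 5: (520/2560)²·(1 − 110/520)·180.61²/110 = 9.64713
V_st = 100.534
V_srs = (1 − 410/2560)·60041.6/410 = 122.989
deff = V_st / V_srs = 100.534/122.989 = 0.8174

deff ≈ 0.817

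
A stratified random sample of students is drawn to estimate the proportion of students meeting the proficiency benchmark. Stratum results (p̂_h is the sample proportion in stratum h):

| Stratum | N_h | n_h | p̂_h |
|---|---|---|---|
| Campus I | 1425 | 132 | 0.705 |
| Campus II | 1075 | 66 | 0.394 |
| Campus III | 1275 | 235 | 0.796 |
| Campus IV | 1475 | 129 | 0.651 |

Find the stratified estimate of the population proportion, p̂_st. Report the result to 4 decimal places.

N = 5250; stratum weights W_h = N_h/N.
p̂_st = Σ W_h p̂_h = (1425·0.705 + 1075·0.394 + 1275·0.796 + 1475·0.651)/5250 = 0.64825

p̂_st ≈ 0.6482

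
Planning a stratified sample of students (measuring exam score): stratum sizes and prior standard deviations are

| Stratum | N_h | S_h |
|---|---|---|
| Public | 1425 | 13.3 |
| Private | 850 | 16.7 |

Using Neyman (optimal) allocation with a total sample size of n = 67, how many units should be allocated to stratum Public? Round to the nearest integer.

38

Neyman allocation: n_h = n · N_h S_h / Σ N_i S_i, with n = 67.
  stratum Public: N_h·S_h = 1425·13.3 = 18952.50
  stratum Private: N_h·S_h = 850·16.7 = 14195.00
Σ N_h S_h = 33147.50
n for stratum Public = 67·18952.50/33147.50 = 38.308 → 38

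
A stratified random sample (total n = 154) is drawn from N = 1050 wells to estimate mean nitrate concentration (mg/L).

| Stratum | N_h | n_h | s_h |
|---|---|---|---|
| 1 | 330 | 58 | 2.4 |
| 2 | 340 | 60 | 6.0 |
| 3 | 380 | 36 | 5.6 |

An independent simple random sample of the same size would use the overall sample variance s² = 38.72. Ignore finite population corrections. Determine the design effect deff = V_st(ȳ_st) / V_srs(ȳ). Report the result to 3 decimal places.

V̂(ȳ_st) = Σ W_h² s_h²/n_h, with W_h = N_h/N and N = 1050:
  stratum 1: (330/1050)²·2.4²/58 = 0.00980943
  stratum 2: (340/1050)²·6.0²/60 = 0.0629116
  stratum 3: (380/1050)²·5.6²/36 = 0.114094
V_st = 0.186815
V_srs = s²/n = 38.72/154 = 0.251429
deff = V_st / V_srs = 0.186815/0.251429 = 0.7430

deff ≈ 0.743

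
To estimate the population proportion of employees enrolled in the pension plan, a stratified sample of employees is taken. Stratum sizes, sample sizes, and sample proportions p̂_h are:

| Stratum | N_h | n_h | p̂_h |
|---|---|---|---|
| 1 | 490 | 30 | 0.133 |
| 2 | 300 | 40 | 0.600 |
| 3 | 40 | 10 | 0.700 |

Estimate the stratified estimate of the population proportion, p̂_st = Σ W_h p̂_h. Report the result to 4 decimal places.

p̂_st ≈ 0.3291

N = 830; stratum weights W_h = N_h/N.
p̂_st = Σ W_h p̂_h = (490·0.133 + 300·0.600 + 40·0.700)/830 = 0.32912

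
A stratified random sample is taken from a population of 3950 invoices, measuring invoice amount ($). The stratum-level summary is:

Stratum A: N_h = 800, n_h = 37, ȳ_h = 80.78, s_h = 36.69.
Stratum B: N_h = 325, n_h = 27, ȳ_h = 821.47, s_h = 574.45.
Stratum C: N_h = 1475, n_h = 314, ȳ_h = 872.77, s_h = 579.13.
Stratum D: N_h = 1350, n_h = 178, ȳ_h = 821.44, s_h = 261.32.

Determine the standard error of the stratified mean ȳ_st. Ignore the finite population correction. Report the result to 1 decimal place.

SE(ȳ_st) ≈ 16.7

V̂(ȳ_st) = Σ W_h² s_h²/n_h, with W_h = N_h/N and N = 3950:
  stratum A: (800/3950)²·36.69²/37 = 1.49238
  stratum B: (325/3950)²·574.45²/27 = 82.7396
  stratum C: (1475/3950)²·579.13²/314 = 148.94
  stratum D: (1350/3950)²·261.32²/178 = 44.8124
V̂(ȳ_st) = 277.985
SE(ȳ_st) = √277.985 = 16.6729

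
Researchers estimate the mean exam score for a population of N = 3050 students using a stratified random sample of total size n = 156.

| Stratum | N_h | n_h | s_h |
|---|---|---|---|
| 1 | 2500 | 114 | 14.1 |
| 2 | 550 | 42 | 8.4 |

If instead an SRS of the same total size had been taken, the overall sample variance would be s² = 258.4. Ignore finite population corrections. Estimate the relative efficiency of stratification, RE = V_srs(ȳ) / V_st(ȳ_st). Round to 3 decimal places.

RE ≈ 1.351

V̂(ȳ_st) = Σ W_h² s_h²/n_h, with W_h = N_h/N and N = 3050:
  stratum 1: (2500/3050)²·14.1²/114 = 1.17169
  stratum 2: (550/3050)²·8.4²/42 = 0.0546305
V_st = 1.22632
V_srs = s²/n = 258.4/156 = 1.65641
Relative efficiency = V_srs / V_st = 1.65641/1.22632 = 1.3507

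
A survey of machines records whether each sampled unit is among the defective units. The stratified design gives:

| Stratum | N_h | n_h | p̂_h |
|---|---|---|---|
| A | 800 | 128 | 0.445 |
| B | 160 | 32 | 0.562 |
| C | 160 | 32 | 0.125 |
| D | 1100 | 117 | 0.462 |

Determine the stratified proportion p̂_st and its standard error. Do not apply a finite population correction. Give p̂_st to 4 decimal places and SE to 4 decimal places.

p̂_st ≈ 0.4388, SE ≈ 0.0290

N = 2220; stratum weights W_h = N_h/N.
p̂_st = Σ W_h p̂_h = (800·0.445 + 160·0.562 + 160·0.125 + 1100·0.462)/2220 = 0.43879
V̂(p̂_st) = Σ W_h² p̂_h(1−p̂_h)/(n_h−1):
  stratum A: (800/2220)²·0.445·0.555/127 = 0.000252536
  stratum B: (160/2220)²·0.562·0.438/31 = 4.12461e-05
  stratum C: (160/2220)²·0.125·0.875/31 = 1.8327e-05
  stratum D: (1100/2220)²·0.462·0.538/116 = 0.000526073
V̂(p̂_st) = 0.000838182; SE = √V̂ = 0.0289514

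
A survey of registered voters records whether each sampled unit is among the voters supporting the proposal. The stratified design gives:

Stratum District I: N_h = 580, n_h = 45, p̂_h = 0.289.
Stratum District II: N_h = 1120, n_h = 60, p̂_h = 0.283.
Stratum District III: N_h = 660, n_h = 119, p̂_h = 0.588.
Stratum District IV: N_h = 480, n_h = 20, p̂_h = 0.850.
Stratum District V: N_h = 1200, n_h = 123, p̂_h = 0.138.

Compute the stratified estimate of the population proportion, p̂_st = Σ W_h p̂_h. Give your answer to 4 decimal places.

p̂_st ≈ 0.3580

N = 4040; stratum weights W_h = N_h/N.
p̂_st = Σ W_h p̂_h = (580·0.289 + 1120·0.283 + 660·0.588 + 480·0.850 + 1200·0.138)/4040 = 0.35799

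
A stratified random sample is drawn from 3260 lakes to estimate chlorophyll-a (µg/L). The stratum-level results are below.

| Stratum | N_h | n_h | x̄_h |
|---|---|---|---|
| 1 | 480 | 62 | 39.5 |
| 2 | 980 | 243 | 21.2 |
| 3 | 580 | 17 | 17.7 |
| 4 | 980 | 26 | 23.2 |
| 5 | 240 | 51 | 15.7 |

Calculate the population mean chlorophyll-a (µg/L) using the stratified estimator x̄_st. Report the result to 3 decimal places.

x̄_st ≈ 23.468

N = Σ N_h = 3260. Stratum weights W_h = N_h/N.
x̄_st = (480·39.5 + 980·21.2 + 580·17.7 + 980·23.2 + 240·15.7) / 3260 = 23.46810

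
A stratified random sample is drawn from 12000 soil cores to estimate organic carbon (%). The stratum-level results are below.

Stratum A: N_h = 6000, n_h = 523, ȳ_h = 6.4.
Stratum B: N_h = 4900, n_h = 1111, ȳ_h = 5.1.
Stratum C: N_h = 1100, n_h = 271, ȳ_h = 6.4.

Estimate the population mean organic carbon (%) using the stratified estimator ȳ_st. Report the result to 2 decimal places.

N = Σ N_h = 12000. Stratum weights W_h = N_h/N.
ȳ_st = (6000·6.4 + 4900·5.1 + 1100·6.4) / 12000 = 5.8692

ȳ_st ≈ 5.87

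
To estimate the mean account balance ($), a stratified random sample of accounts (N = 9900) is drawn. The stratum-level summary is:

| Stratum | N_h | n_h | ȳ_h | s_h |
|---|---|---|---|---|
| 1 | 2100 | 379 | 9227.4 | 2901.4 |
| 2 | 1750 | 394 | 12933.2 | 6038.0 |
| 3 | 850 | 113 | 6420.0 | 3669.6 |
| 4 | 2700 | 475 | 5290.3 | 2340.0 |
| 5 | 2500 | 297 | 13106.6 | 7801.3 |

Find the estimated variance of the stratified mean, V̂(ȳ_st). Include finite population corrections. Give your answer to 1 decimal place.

V̂(ȳ_st) ≈ 16042.6

V̂(ȳ_st) = Σ W_h² (1 − n_h/N_h) s_h²/n_h, with W_h = N_h/N and N = 9900:
  stratum 1: (2100/9900)²·(1 − 379/2100)·2901.4²/379 = 819.041
  stratum 2: (1750/9900)²·(1 − 394/1750)·6038.0²/394 = 2240.36
  stratum 3: (850/9900)²·(1 − 113/850)·3669.6²/113 = 761.684
  stratum 4: (2700/9900)²·(1 − 475/2700)·2340.0²/475 = 706.58
  stratum 5: (2500/9900)²·(1 − 297/2500)·7801.3²/297 = 11514.9
V̂(ȳ_st) = 16042.6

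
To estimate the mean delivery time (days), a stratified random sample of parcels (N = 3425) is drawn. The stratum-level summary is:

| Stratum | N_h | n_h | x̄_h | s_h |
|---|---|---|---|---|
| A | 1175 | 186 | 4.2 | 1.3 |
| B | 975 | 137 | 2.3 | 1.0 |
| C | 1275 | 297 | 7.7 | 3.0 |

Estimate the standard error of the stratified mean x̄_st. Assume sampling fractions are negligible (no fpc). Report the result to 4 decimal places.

V̂(x̄_st) = Σ W_h² s_h²/n_h, with W_h = N_h/N and N = 3425:
  stratum A: (1175/3425)²·1.3²/186 = 0.00106937
  stratum B: (975/3425)²·1.0²/137 = 0.000591517
  stratum C: (1275/3425)²·3.0²/297 = 0.00419938
V̂(x̄_st) = 0.00586027
SE(x̄_st) = √0.00586027 = 0.0765524

SE(x̄_st) ≈ 0.0766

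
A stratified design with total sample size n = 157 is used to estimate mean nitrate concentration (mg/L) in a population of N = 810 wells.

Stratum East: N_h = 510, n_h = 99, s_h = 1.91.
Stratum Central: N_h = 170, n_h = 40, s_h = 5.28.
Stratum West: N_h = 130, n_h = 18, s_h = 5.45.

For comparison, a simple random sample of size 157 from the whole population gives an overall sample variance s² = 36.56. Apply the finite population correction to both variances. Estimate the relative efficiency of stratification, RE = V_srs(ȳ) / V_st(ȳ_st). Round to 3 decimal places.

RE ≈ 2.612

V̂(ȳ_st) = Σ W_h² (1 − n_h/N_h) s_h²/n_h, with W_h = N_h/N and N = 810:
  stratum East: (510/810)²·(1 − 99/510)·1.91²/99 = 0.0117726
  stratum Central: (170/810)²·(1 − 40/170)·5.28²/40 = 0.0234763
  stratum West: (130/810)²·(1 − 18/130)·5.45²/18 = 0.0366195
V_st = 0.0718684
V_srs = (1 − 157/810)·36.56/157 = 0.18773
Relative efficiency = V_srs / V_st = 0.18773/0.0718684 = 2.6121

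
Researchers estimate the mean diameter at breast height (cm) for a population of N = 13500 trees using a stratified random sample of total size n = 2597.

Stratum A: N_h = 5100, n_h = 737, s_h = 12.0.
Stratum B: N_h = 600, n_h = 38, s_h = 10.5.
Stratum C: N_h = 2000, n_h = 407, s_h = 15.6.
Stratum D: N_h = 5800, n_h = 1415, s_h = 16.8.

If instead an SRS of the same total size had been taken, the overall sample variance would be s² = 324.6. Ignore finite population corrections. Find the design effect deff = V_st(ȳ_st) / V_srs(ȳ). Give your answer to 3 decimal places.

V̂(ȳ_st) = Σ W_h² s_h²/n_h, with W_h = N_h/N and N = 13500:
  stratum A: (5100/13500)²·12.0²/737 = 0.0278848
  stratum B: (600/13500)²·10.5²/38 = 0.00573099
  stratum C: (2000/13500)²·15.6²/407 = 0.0131234
  stratum D: (5800/13500)²·16.8²/1415 = 0.0368172
V_st = 0.0835564
V_srs = s²/n = 324.6/2597 = 0.12499
deff = V_st / V_srs = 0.0835564/0.12499 = 0.6685

deff ≈ 0.669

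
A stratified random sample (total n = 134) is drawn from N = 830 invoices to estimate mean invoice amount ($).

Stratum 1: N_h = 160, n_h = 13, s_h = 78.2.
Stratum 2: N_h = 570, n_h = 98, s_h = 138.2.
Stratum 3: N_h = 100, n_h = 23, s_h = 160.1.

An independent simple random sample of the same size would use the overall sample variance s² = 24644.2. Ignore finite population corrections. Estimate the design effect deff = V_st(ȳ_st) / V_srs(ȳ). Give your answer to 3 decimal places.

deff ≈ 0.683

V̂(ȳ_st) = Σ W_h² s_h²/n_h, with W_h = N_h/N and N = 830:
  stratum 1: (160/830)²·78.2²/13 = 17.4805
  stratum 2: (570/830)²·138.2²/98 = 91.9144
  stratum 3: (100/830)²·160.1²/23 = 16.177
V_st = 125.572
V_srs = s²/n = 24644.2/134 = 183.912
deff = V_st / V_srs = 125.572/183.912 = 0.6828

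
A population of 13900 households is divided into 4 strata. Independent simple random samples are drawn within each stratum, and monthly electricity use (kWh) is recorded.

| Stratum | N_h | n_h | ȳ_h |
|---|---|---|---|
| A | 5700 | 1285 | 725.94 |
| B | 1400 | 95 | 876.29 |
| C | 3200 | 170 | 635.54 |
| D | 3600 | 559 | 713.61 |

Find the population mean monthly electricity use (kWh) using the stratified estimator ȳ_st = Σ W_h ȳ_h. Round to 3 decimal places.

N = Σ N_h = 13900. Stratum weights W_h = N_h/N.
ȳ_st = (5700·725.94 + 1400·876.29 + 3200·635.54 + 3600·713.61) / 13900 = 717.07827

ȳ_st ≈ 717.078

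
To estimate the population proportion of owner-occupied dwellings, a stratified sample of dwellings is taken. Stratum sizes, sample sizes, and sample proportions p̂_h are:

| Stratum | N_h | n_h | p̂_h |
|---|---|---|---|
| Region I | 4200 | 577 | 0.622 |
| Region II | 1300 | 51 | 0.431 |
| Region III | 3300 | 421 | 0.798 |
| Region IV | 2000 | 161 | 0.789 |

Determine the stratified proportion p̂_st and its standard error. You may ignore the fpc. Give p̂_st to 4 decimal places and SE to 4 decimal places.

p̂_st ≈ 0.6837, SE ≈ 0.0143

N = 10800; stratum weights W_h = N_h/N.
p̂_st = Σ W_h p̂_h = (4200·0.622 + 1300·0.431 + 3300·0.798 + 2000·0.789)/10800 = 0.68371
V̂(p̂_st) = Σ W_h² p̂_h(1−p̂_h)/(n_h−1):
  stratum Region I: (4200/10800)²·0.622·0.378/576 = 6.17321e-05
  stratum Region II: (1300/10800)²·0.431·0.569/50 = 7.10655e-05
  stratum Region III: (3300/10800)²·0.798·0.202/420 = 3.58332e-05
  stratum Region IV: (2000/10800)²·0.789·0.211/160 = 3.56822e-05
V̂(p̂_st) = 0.000204313; SE = √V̂ = 0.0142938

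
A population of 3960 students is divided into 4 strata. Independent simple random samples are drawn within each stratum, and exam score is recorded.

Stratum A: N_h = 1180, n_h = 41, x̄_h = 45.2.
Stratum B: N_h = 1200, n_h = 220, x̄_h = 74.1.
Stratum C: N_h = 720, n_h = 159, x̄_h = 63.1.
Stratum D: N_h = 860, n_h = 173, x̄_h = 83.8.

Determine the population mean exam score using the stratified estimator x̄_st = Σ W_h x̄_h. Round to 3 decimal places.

x̄_st ≈ 65.595

N = Σ N_h = 3960. Stratum weights W_h = N_h/N.
x̄_st = (1180·45.2 + 1200·74.1 + 720·63.1 + 860·83.8) / 3960 = 65.59495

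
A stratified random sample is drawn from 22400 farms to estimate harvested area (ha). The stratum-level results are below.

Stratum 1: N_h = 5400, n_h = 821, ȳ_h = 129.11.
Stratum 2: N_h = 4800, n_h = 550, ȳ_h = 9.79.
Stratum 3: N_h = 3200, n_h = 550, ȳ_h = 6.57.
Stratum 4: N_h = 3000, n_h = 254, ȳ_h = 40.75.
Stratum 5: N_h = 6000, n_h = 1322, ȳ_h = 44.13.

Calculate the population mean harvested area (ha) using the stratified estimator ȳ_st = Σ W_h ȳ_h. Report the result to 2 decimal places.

N = Σ N_h = 22400. Stratum weights W_h = N_h/N.
ȳ_st = (5400·129.11 + 4800·9.79 + 3200·6.57 + 3000·40.75 + 6000·44.13) / 22400 = 51.4393

ȳ_st ≈ 51.44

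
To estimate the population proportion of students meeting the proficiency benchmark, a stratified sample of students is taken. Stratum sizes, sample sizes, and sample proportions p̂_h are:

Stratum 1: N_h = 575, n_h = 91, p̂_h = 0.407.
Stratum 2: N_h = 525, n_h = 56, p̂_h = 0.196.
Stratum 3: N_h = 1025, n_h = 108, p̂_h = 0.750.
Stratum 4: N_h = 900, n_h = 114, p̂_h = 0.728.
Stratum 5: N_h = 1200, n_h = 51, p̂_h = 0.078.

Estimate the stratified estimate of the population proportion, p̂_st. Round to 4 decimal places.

N = 4225; stratum weights W_h = N_h/N.
p̂_st = Σ W_h p̂_h = (575·0.407 + 525·0.196 + 1025·0.750 + 900·0.728 + 1200·0.078)/4225 = 0.43893

p̂_st ≈ 0.4389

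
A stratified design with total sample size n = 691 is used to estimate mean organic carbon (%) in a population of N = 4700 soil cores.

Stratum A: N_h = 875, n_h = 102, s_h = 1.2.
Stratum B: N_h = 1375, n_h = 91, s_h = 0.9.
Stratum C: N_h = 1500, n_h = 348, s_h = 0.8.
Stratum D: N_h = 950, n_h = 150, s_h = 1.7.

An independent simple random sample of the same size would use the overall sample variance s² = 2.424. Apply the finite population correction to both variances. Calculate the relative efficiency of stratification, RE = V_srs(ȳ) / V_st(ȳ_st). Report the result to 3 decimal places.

V̂(ȳ_st) = Σ W_h² (1 − n_h/N_h) s_h²/n_h, with W_h = N_h/N and N = 4700:
  stratum A: (875/4700)²·(1 − 102/875)·1.2²/102 = 0.000432269
  stratum B: (1375/4700)²·(1 − 91/1375)·0.9²/91 = 0.000711403
  stratum C: (1500/4700)²·(1 − 348/1500)·0.8²/348 = 0.000143863
  stratum D: (950/4700)²·(1 − 150/950)·1.7²/150 = 0.000662864
V_st = 0.0019504
V_srs = (1 − 691/4700)·2.424/691 = 0.00299221
Relative efficiency = V_srs / V_st = 0.00299221/0.0019504 = 1.5342

RE ≈ 1.534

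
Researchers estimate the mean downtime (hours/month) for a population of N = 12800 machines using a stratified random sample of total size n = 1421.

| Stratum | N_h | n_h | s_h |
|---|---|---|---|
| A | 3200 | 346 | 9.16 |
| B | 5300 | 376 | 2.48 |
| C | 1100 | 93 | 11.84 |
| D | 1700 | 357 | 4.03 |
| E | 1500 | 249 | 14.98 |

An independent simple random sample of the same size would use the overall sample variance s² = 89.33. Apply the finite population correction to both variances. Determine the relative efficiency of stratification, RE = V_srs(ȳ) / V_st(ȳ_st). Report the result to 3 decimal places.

RE ≈ 1.499

V̂(ȳ_st) = Σ W_h² (1 − n_h/N_h) s_h²/n_h, with W_h = N_h/N and N = 12800:
  stratum A: (3200/12800)²·(1 − 346/3200)·9.16²/346 = 0.0135176
  stratum B: (5300/12800)²·(1 − 376/5300)·2.48²/376 = 0.00260549
  stratum C: (1100/12800)²·(1 − 93/1100)·11.84²/93 = 0.0101911
  stratum D: (1700/12800)²·(1 − 357/1700)·4.03²/357 = 0.000633938
  stratum E: (1500/12800)²·(1 − 249/1500)·14.98²/249 = 0.0103217
V_st = 0.0372699
V_srs = (1 − 1421/12800)·89.33/1421 = 0.0558853
Relative efficiency = V_srs / V_st = 0.0558853/0.0372699 = 1.4995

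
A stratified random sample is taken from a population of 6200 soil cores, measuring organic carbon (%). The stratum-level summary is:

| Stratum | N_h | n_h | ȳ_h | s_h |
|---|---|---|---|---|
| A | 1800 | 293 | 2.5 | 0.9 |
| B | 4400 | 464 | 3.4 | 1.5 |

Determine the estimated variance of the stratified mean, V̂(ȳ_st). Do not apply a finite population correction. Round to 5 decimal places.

V̂(ȳ_st) ≈ 0.00268

V̂(ȳ_st) = Σ W_h² s_h²/n_h, with W_h = N_h/N and N = 6200:
  stratum A: (1800/6200)²·0.9²/293 = 0.000233012
  stratum B: (4400/6200)²·1.5²/464 = 0.00244223
V̂(ȳ_st) = 0.00267524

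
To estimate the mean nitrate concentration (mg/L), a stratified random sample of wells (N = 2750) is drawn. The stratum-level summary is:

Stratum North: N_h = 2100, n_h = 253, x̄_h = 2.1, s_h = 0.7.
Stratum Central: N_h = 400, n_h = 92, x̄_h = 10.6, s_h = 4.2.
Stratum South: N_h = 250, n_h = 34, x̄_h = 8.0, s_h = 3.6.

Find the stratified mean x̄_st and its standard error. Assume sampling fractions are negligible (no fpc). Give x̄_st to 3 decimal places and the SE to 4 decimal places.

x̄_st = Σ W_h x̄_h = (2100·2.1 + 400·10.6 + 250·8.0)/2750 = 3.87273
V̂(x̄_st) = Σ W_h² s_h²/n_h, with W_h = N_h/N and N = 2750:
  stratum North: (2100/2750)²·0.7²/253 = 0.0011294
  stratum Central: (400/2750)²·4.2²/92 = 0.00405663
  stratum South: (250/2750)²·3.6²/34 = 0.00315022
V̂(x̄_st) = 0.00833625
SE(x̄_st) = √0.00833625 = 0.0913031

x̄_st ≈ 3.873, SE ≈ 0.0913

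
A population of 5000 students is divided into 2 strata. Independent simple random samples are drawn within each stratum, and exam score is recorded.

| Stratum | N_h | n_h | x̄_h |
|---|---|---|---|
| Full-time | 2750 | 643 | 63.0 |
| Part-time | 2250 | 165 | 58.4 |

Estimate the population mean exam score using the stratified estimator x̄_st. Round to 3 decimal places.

x̄_st ≈ 60.930

N = Σ N_h = 5000. Stratum weights W_h = N_h/N.
x̄_st = (2750·63.0 + 2250·58.4) / 5000 = 60.93000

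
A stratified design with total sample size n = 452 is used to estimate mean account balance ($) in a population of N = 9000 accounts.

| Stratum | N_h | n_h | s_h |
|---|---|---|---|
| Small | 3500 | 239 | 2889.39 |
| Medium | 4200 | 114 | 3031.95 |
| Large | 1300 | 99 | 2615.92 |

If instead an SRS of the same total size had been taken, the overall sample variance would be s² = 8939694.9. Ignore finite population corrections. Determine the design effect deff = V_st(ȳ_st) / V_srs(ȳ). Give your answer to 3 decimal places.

V̂(ȳ_st) = Σ W_h² s_h²/n_h, with W_h = N_h/N and N = 9000:
  stratum Small: (3500/9000)²·2889.39²/239 = 5282.82
  stratum Medium: (4200/9000)²·3031.95²/114 = 17561.1
  stratum Large: (1300/9000)²·2615.92²/99 = 1442.17
V_st = 24286.1
V_srs = s²/n = 8939694.9/452 = 19778.1
deff = V_st / V_srs = 24286.1/19778.1 = 1.2279

deff ≈ 1.228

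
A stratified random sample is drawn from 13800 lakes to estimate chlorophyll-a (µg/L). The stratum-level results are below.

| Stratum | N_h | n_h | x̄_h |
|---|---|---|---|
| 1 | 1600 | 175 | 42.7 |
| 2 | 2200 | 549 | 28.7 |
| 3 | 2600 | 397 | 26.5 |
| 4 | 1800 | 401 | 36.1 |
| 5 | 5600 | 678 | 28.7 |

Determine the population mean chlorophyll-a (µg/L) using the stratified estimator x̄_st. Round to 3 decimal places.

N = Σ N_h = 13800. Stratum weights W_h = N_h/N.
x̄_st = (1600·42.7 + 2200·28.7 + 2600·26.5 + 1800·36.1 + 5600·28.7) / 13800 = 30.87391

x̄_st ≈ 30.874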